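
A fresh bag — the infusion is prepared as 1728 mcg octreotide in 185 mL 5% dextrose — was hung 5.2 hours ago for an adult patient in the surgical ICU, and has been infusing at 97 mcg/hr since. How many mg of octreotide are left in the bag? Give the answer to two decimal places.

1.22 mg

Concentration = 1728 mcg ÷ 185 mL = 9.340541 mcg/mL
Rate = 97 mcg/hr ÷ 9.340541 mcg/mL = 10.38484 mL/hr
Volume infused = 10.38484 mL/hr × 5.2 hr = 54.00116 mL
Volume remaining = 185 − 54.00116 = 130.9988 mL
Drug remaining = 130.9988 mL × 9.340541 mcg/mL = 1223.6 mcg = 1.2236 mg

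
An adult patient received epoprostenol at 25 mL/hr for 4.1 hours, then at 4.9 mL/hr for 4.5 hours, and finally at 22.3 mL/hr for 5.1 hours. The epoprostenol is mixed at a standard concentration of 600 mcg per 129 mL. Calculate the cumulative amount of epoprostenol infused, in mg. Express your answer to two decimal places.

1.11 mg

Concentration = 600 mcg ÷ 129 mL = 4.651163 mcg/mL
Stage 1: 25 mL/hr × 4.1 hr = 102.5 mL → 102.5 mL × 4.651163 mcg/mL = 476.7442 mcg
Stage 2: 4.9 mL/hr × 4.5 hr = 22.05 mL → 22.05 mL × 4.651163 mcg/mL = 102.5581 mcg
Stage 3: 22.3 mL/hr × 5.1 hr = 113.73 mL → 113.73 mL × 4.651163 mcg/mL = 528.9767 mcg
Total = 476.7442 + 102.5581 + 528.9767 = 1108.279 mcg = 1.108279 mg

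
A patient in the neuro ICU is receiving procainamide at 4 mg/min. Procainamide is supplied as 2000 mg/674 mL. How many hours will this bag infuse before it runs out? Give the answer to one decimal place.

8.3 hours

4 mg/min × 60 min/hr = 240 mg/hr
Concentration = 2000 mg ÷ 674 mL = 2.967359 mg/mL
Rate = 240 mg/hr ÷ 2.967359 mg/mL = 80.88 mL/hr
Duration = 674 mL ÷ 80.88 mL/hr = 8.333333 hr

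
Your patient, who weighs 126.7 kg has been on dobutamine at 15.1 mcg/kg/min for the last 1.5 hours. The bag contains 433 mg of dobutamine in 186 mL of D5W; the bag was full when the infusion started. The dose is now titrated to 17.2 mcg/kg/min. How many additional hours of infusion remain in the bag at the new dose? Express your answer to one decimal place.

Initial rate:
Dose = 15.1 mcg/kg/min × 126.7 kg = 1913.17 mcg/min
1913.17 mcg/min × 60 min/hr = 114790.2 mcg/hr
Concentration = 433 mg ÷ 186 mL = 2.327957 mg/mL = 2327.957 mcg/mL
Rate = 114790.2 mcg/hr ÷ 2327.957 mcg/mL = 49.30942 mL/hr
Volume infused so far = 49.30942 mL/hr × 1.5 hr = 73.96412 mL
Volume remaining = 186 − 73.96412 = 112.0359 mL
New rate:
Dose = 17.2 mcg/kg/min × 126.7 kg = 2179.24 mcg/min
2179.24 mcg/min × 60 min/hr = 130754.4 mcg/hr
Rate = 130754.4 mcg/hr ÷ 2327.957 mcg/mL = 56.16702 mL/hr
Time remaining = 112.0359 mL ÷ 56.16702 mL/hr = 1.994692 hr

2.0 hours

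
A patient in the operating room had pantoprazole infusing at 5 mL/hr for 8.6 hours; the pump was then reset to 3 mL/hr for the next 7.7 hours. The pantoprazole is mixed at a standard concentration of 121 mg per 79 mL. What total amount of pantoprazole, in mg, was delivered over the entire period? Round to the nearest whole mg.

101 mg

Concentration = 121 mg ÷ 79 mL = 1.531646 mg/mL
Stage 1: 5 mL/hr × 8.6 hr = 43 mL → 43 mL × 1.531646 mg/mL = 65.86076 mg
Stage 2: 3 mL/hr × 7.7 hr = 23.1 mL → 23.1 mL × 1.531646 mg/mL = 35.38101 mg
Total = 65.86076 + 35.38101 = 101.2418 mg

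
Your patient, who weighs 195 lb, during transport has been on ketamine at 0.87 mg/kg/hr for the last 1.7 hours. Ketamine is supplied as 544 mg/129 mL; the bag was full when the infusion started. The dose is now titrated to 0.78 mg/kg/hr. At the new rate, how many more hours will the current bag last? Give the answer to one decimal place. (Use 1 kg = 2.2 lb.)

Initial rate:
Weight = 195 lb ÷ 2.2 lb/kg = 88.63636 kg
Dose = 0.87 mg/kg/hr × 88.63636 kg = 77.11364 mg/hr
Concentration = 544 mg ÷ 129 mL = 4.217054 mg/mL
Rate = 77.11364 mg/hr ÷ 4.217054 mg/mL = 18.28614 mL/hr
Volume infused so far = 18.28614 mL/hr × 1.7 hr = 31.08643 mL
Volume remaining = 129 − 31.08643 = 97.91357 mL
New rate:
Dose = 0.78 mg/kg/hr × 88.63636 kg = 69.13636 mg/hr
Rate = 69.13636 mg/hr ÷ 4.217054 mg/mL = 16.39447 mL/hr
Time remaining = 97.91357 mL ÷ 16.39447 mL/hr = 5.972354 hr

6.0 hours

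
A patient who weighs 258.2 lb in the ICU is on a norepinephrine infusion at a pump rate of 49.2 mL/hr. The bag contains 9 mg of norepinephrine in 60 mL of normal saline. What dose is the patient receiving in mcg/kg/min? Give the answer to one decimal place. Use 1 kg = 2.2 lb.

Weight = 258.2 lb ÷ 2.2 lb/kg = 117.3636 kg
Concentration = 9 mg ÷ 60 mL = 0.15 mg/mL = 150 mcg/mL
Drug rate = 49.2 mL/hr × 150 mcg/mL = 7380 mcg/hr
7380 mcg/hr ÷ 60 min/hr = 123 mcg/min
123 mcg/min ÷ 117.3636 kg = 1.048025 mcg/kg/min

1.0 mcg/kg/min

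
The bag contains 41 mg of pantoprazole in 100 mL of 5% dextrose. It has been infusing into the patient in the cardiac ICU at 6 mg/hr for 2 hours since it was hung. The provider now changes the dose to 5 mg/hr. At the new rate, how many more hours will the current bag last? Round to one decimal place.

5.8 hours

Initial rate:
Concentration = 41 mg ÷ 100 mL = 0.41 mg/mL
Rate = 6 mg/hr ÷ 0.41 mg/mL = 14.63415 mL/hr
Volume infused so far = 14.63415 mL/hr × 2 hr = 29.26829 mL
Volume remaining = 100 − 29.26829 = 70.73171 mL
New rate:
Rate = 5 mg/hr ÷ 0.41 mg/mL = 12.19512 mL/hr
Time remaining = 70.73171 mL ÷ 12.19512 mL/hr = 5.8 hr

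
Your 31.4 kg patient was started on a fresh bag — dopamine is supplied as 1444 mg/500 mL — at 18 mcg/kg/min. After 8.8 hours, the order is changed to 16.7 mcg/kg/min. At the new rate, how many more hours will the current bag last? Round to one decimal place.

Initial rate:
Dose = 18 mcg/kg/min × 31.4 kg = 565.2 mcg/min
565.2 mcg/min × 60 min/hr = 33912 mcg/hr
Concentration = 1444 mg ÷ 500 mL = 2.888 mg/mL = 2888 mcg/mL
Rate = 33912 mcg/hr ÷ 2888 mcg/mL = 11.74238 mL/hr
Volume infused so far = 11.74238 mL/hr × 8.8 hr = 103.333 mL
Volume remaining = 500 − 103.333 = 396.667 mL
New rate:
Dose = 16.7 mcg/kg/min × 31.4 kg = 524.38 mcg/min
524.38 mcg/min × 60 min/hr = 31462.8 mcg/hr
Rate = 31462.8 mcg/hr ÷ 2888 mcg/mL = 10.89432 mL/hr
Time remaining = 396.667 mL ÷ 10.89432 mL/hr = 36.41044 hr

36.4 hours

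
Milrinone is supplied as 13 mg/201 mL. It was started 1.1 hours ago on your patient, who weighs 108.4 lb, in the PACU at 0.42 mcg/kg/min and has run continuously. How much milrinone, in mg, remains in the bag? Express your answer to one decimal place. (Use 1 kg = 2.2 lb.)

11.6 mg

Weight = 108.4 lb ÷ 2.2 lb/kg = 49.27273 kg
Dose = 0.42 mcg/kg/min × 49.27273 kg = 20.69455 mcg/min
20.69455 mcg/min × 60 min/hr = 1241.673 mcg/hr
Concentration = 13 mg ÷ 201 mL = 0.06467662 mg/mL = 64.67662 mcg/mL
Rate = 1241.673 mcg/hr ÷ 64.67662 mcg/mL = 19.19817 mL/hr
Volume infused = 19.19817 mL/hr × 1.1 hr = 21.11799 mL
Volume remaining = 201 − 21.11799 = 179.882 mL
Drug remaining = 179.882 mL × 64.67662 mcg/mL = 11634.16 mcg = 11.63416 mg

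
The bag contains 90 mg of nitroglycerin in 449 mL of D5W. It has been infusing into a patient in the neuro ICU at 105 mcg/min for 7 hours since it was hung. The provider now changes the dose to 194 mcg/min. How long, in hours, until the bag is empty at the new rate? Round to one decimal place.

Initial rate:
105 mcg/min × 60 min/hr = 6300 mcg/hr
Concentration = 90 mg ÷ 449 mL = 0.2004454 mg/mL = 200.4454 mcg/mL
Rate = 6300 mcg/hr ÷ 200.4454 mcg/mL = 31.43 mL/hr
Volume infused so far = 31.43 mL/hr × 7 hr = 220.01 mL
Volume remaining = 449 − 220.01 = 228.99 mL
New rate:
194 mcg/min × 60 min/hr = 11640 mcg/hr
Rate = 11640 mcg/hr ÷ 200.4454 mcg/mL = 58.07067 mL/hr
Time remaining = 228.99 mL ÷ 58.07067 mL/hr = 3.943299 hr

3.9 hours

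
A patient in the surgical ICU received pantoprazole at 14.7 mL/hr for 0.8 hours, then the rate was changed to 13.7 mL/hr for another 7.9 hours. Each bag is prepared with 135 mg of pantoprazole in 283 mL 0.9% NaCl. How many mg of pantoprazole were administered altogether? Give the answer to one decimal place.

Concentration = 135 mg ÷ 283 mL = 0.4770318 mg/mL
Stage 1: 14.7 mL/hr × 0.8 hr = 11.76 mL → 11.76 mL × 0.4770318 mg/mL = 5.609894 mg
Stage 2: 13.7 mL/hr × 7.9 hr = 108.23 mL → 108.23 mL × 0.4770318 mg/mL = 51.62915 mg
Total = 5.609894 + 51.62915 = 57.23905 mg

57.2 mg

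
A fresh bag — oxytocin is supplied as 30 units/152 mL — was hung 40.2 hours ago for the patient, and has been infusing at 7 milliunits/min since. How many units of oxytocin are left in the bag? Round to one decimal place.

13.1 units

7 milliunits/min × 60 min/hr = 420 milliunits/hr
Concentration = 30 units ÷ 152 mL = 0.1973684 units/mL = 197.3684 milliunits/mL
Rate = 420 milliunits/hr ÷ 197.3684 milliunits/mL = 2.128 mL/hr
Volume infused = 2.128 mL/hr × 40.2 hr = 85.5456 mL
Volume remaining = 152 − 85.5456 = 66.4544 mL
Drug remaining = 66.4544 mL × 197.3684 milliunits/mL = 13116 milliunits = 13.116 units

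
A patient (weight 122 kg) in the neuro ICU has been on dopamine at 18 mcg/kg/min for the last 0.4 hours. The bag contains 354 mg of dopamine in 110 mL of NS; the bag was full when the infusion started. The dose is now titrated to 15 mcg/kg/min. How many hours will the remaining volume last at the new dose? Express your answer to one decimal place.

Initial rate:
Dose = 18 mcg/kg/min × 122 kg = 2196 mcg/min
2196 mcg/min × 60 min/hr = 131760 mcg/hr
Concentration = 354 mg ÷ 110 mL = 3.218182 mg/mL = 3218.182 mcg/mL
Rate = 131760 mcg/hr ÷ 3218.182 mcg/mL = 40.94237 mL/hr
Volume infused so far = 40.94237 mL/hr × 0.4 hr = 16.37695 mL
Volume remaining = 110 − 16.37695 = 93.62305 mL
New rate:
Dose = 15 mcg/kg/min × 122 kg = 1830 mcg/min
1830 mcg/min × 60 min/hr = 109800 mcg/hr
Rate = 109800 mcg/hr ÷ 3218.182 mcg/mL = 34.11864 mL/hr
Time remaining = 93.62305 mL ÷ 34.11864 mL/hr = 2.744044 hr

2.7 hours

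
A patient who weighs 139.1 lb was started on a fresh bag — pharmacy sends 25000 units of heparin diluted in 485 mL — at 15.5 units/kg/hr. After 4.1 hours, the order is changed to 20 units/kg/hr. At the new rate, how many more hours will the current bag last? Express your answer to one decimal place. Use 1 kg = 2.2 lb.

Initial rate:
Weight = 139.1 lb ÷ 2.2 lb/kg = 63.22727 kg
Dose = 15.5 units/kg/hr × 63.22727 kg = 980.0227 units/hr
Concentration = 25000 units ÷ 485 mL = 51.54639 units/mL
Rate = 980.0227 units/hr ÷ 51.54639 units/mL = 19.01244 mL/hr
Volume infused so far = 19.01244 mL/hr × 4.1 hr = 77.95101 mL
Volume remaining = 485 − 77.95101 = 407.049 mL
New rate:
Dose = 20 units/kg/hr × 63.22727 kg = 1264.545 units/hr
Rate = 1264.545 units/hr ÷ 51.54639 units/mL = 24.53218 mL/hr
Time remaining = 407.049 mL ÷ 24.53218 mL/hr = 16.59245 hr

16.6 hours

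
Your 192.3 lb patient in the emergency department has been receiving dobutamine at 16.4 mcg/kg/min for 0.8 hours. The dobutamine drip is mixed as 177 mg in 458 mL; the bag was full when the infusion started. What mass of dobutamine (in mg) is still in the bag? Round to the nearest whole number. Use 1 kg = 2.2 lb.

108 mg

Weight = 192.3 lb ÷ 2.2 lb/kg = 87.40909 kg
Dose = 16.4 mcg/kg/min × 87.40909 kg = 1433.509 mcg/min
1433.509 mcg/min × 60 min/hr = 86010.55 mcg/hr
Concentration = 177 mg ÷ 458 mL = 0.3864629 mg/mL = 386.4629 mcg/mL
Rate = 86010.55 mcg/hr ÷ 386.4629 mcg/mL = 222.5584 mL/hr
Volume infused = 222.5584 mL/hr × 0.8 hr = 178.0467 mL
Volume remaining = 458 − 178.0467 = 279.9533 mL
Drug remaining = 279.9533 mL × 386.4629 mcg/mL = 108191.6 mcg = 108.1916 mg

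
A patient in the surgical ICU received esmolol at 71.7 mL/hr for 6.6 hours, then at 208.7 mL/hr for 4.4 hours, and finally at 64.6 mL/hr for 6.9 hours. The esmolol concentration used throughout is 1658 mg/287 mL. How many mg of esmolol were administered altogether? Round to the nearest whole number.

Concentration = 1658 mg ÷ 287 mL = 5.777003 mg/mL
Stage 1: 71.7 mL/hr × 6.6 hr = 473.22 mL → 473.22 mL × 5.777003 mg/mL = 2733.794 mg
Stage 2: 208.7 mL/hr × 4.4 hr = 918.28 mL → 918.28 mL × 5.777003 mg/mL = 5304.907 mg
Stage 3: 64.6 mL/hr × 6.9 hr = 445.74 mL → 445.74 mL × 5.777003 mg/mL = 2575.042 mg
Total = 2733.794 + 5304.907 + 2575.042 = 10613.74 mg

10614 mg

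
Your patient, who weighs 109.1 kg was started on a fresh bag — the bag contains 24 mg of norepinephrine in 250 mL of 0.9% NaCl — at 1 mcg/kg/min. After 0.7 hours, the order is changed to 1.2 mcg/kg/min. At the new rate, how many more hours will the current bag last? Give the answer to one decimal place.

Initial rate:
Dose = 1 mcg/kg/min × 109.1 kg = 109.1 mcg/min
109.1 mcg/min × 60 min/hr = 6546 mcg/hr
Concentration = 24 mg ÷ 250 mL = 0.096 mg/mL = 96 mcg/mL
Rate = 6546 mcg/hr ÷ 96 mcg/mL = 68.1875 mL/hr
Volume infused so far = 68.1875 mL/hr × 0.7 hr = 47.73125 mL
Volume remaining = 250 − 47.73125 = 202.2688 mL
New rate:
Dose = 1.2 mcg/kg/min × 109.1 kg = 130.92 mcg/min
130.92 mcg/min × 60 min/hr = 7855.2 mcg/hr
Rate = 7855.2 mcg/hr ÷ 96 mcg/mL = 81.825 mL/hr
Time remaining = 202.2688 mL ÷ 81.825 mL/hr = 2.471968 hr

2.5 hours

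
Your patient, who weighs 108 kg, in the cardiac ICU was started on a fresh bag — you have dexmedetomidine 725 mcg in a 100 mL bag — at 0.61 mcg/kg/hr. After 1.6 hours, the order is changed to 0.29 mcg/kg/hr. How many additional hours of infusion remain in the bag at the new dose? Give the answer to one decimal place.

Initial rate:
Dose = 0.61 mcg/kg/hr × 108 kg = 65.88 mcg/hr
Concentration = 725 mcg ÷ 100 mL = 7.25 mcg/mL
Rate = 65.88 mcg/hr ÷ 7.25 mcg/mL = 9.086897 mL/hr
Volume infused so far = 9.086897 mL/hr × 1.6 hr = 14.53903 mL
Volume remaining = 100 − 14.53903 = 85.46097 mL
New rate:
Dose = 0.29 mcg/kg/hr × 108 kg = 31.32 mcg/hr
Rate = 31.32 mcg/hr ÷ 7.25 mcg/mL = 4.32 mL/hr
Time remaining = 85.46097 mL ÷ 4.32 mL/hr = 19.78263 hr

19.8 hours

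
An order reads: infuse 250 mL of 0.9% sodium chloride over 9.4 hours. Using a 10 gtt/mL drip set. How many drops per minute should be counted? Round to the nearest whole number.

250 mL ÷ (9.4 hr × 60 = 564 min) = 0.4432624 mL/min
0.4432624 mL/min × 10 gtt/mL = 4.432624 gtt/min

4 gtt/min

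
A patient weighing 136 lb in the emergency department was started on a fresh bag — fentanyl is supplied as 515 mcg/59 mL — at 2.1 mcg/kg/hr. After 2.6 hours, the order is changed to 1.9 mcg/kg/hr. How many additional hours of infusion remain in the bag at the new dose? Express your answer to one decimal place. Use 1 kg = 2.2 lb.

1.5 hours

Initial rate:
Weight = 136 lb ÷ 2.2 lb/kg = 61.81818 kg
Dose = 2.1 mcg/kg/hr × 61.81818 kg = 129.8182 mcg/hr
Concentration = 515 mcg ÷ 59 mL = 8.728814 mcg/mL
Rate = 129.8182 mcg/hr ÷ 8.728814 mcg/mL = 14.87237 mL/hr
Volume infused so far = 14.87237 mL/hr × 2.6 hr = 38.66817 mL
Volume remaining = 59 − 38.66817 = 20.33183 mL
New rate:
Dose = 1.9 mcg/kg/hr × 61.81818 kg = 117.4545 mcg/hr
Rate = 117.4545 mcg/hr ÷ 8.728814 mcg/mL = 13.45596 mL/hr
Time remaining = 20.33183 mL ÷ 13.45596 mL/hr = 1.510991 hr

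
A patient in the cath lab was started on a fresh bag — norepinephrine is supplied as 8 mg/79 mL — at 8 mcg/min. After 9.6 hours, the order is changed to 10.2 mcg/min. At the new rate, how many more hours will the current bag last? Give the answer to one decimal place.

5.5 hours

Initial rate:
8 mcg/min × 60 min/hr = 480 mcg/hr
Concentration = 8 mg ÷ 79 mL = 0.1012658 mg/mL = 101.2658 mcg/mL
Rate = 480 mcg/hr ÷ 101.2658 mcg/mL = 4.74 mL/hr
Volume infused so far = 4.74 mL/hr × 9.6 hr = 45.504 mL
Volume remaining = 79 − 45.504 = 33.496 mL
New rate:
10.2 mcg/min × 60 min/hr = 612 mcg/hr
Rate = 612 mcg/hr ÷ 101.2658 mcg/mL = 6.0435 mL/hr
Time remaining = 33.496 mL ÷ 6.0435 mL/hr = 5.542484 hr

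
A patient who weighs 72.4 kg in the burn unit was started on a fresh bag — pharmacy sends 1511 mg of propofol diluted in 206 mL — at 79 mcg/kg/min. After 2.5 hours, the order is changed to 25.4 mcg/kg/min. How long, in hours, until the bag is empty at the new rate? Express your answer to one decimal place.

Initial rate:
Dose = 79 mcg/kg/min × 72.4 kg = 5719.6 mcg/min
5719.6 mcg/min × 60 min/hr = 343176 mcg/hr
Concentration = 1511 mg ÷ 206 mL = 7.334951 mg/mL = 7334.951 mcg/mL
Rate = 343176 mcg/hr ÷ 7334.951 mcg/mL = 46.7864 mL/hr
Volume infused so far = 46.7864 mL/hr × 2.5 hr = 116.966 mL
Volume remaining = 206 − 116.966 = 89.03399 mL
New rate:
Dose = 25.4 mcg/kg/min × 72.4 kg = 1838.96 mcg/min
1838.96 mcg/min × 60 min/hr = 110337.6 mcg/hr
Rate = 110337.6 mcg/hr ÷ 7334.951 mcg/mL = 15.04272 mL/hr
Time remaining = 89.03399 mL ÷ 15.04272 mL/hr = 5.918744 hr

5.9 hours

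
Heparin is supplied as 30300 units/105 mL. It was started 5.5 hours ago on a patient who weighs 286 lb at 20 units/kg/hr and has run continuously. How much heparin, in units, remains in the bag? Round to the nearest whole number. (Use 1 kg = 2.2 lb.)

16000 units

Weight = 286 lb ÷ 2.2 lb/kg = 130 kg
Dose = 20 units/kg/hr × 130 kg = 2600 units/hr
Concentration = 30300 units ÷ 105 mL = 288.5714 units/mL
Rate = 2600 units/hr ÷ 288.5714 units/mL = 9.009901 mL/hr
Volume infused = 9.009901 mL/hr × 5.5 hr = 49.55446 mL
Volume remaining = 105 − 49.55446 = 55.44554 mL
Drug remaining = 55.44554 mL × 288.5714 units/mL = 16000 units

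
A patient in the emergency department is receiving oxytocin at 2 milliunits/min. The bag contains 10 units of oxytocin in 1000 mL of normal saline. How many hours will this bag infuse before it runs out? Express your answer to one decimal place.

2 milliunits/min × 60 min/hr = 120 milliunits/hr
Concentration = 10 units ÷ 1000 mL = 0.01 units/mL = 10 milliunits/mL
Rate = 120 milliunits/hr ÷ 10 milliunits/mL = 12 mL/hr
Duration = 1000 mL ÷ 12 mL/hr = 83.33333 hr

83.3 hours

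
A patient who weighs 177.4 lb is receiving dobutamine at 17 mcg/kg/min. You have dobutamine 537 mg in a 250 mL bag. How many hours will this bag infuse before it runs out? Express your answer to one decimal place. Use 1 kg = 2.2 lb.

6.5 hours

Weight = 177.4 lb ÷ 2.2 lb/kg = 80.63636 kg
Dose = 17 mcg/kg/min × 80.63636 kg = 1370.818 mcg/min
1370.818 mcg/min × 60 min/hr = 82249.09 mcg/hr
Concentration = 537 mg ÷ 250 mL = 2.148 mg/mL = 2148 mcg/mL
Rate = 82249.09 mcg/hr ÷ 2148 mcg/mL = 38.29101 mL/hr
Duration = 250 mL ÷ 38.29101 mL/hr = 6.528948 hr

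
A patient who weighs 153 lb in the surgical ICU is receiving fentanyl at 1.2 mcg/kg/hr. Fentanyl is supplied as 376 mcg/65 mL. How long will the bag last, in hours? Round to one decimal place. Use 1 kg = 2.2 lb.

4.5 hours

Weight = 153 lb ÷ 2.2 lb/kg = 69.54545 kg
Dose = 1.2 mcg/kg/hr × 69.54545 kg = 83.45455 mcg/hr
Concentration = 376 mcg ÷ 65 mL = 5.784615 mcg/mL
Rate = 83.45455 mcg/hr ÷ 5.784615 mcg/mL = 14.42698 mL/hr
Duration = 65 mL ÷ 14.42698 mL/hr = 4.505447 hr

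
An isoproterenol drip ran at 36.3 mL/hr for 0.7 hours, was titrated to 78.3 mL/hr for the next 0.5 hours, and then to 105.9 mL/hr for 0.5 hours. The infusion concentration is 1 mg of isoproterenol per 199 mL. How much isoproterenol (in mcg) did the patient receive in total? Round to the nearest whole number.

591 mcg

Concentration = 1 mg ÷ 199 mL = 0.005025126 mg/mL
Stage 1: 36.3 mL/hr × 0.7 hr = 25.41 mL → 25.41 mL × 0.005025126 mg/mL = 0.1276884 mg
Stage 2: 78.3 mL/hr × 0.5 hr = 39.15 mL → 39.15 mL × 0.005025126 mg/mL = 0.1967337 mg
Stage 3: 105.9 mL/hr × 0.5 hr = 52.95 mL → 52.95 mL × 0.005025126 mg/mL = 0.2660804 mg
Total = 0.1276884 + 0.1967337 + 0.2660804 = 0.5905025 mg = 590.5025 mcg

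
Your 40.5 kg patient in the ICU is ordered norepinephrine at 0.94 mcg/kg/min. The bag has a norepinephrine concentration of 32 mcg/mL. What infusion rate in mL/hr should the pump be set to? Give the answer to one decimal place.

Dose = 0.94 mcg/kg/min × 40.5 kg = 38.07 mcg/min
38.07 mcg/min × 60 min/hr = 2284.2 mcg/hr
Rate = 2284.2 mcg/hr ÷ 32 mcg/mL = 71.38125 mL/hr

71.4 mL/hr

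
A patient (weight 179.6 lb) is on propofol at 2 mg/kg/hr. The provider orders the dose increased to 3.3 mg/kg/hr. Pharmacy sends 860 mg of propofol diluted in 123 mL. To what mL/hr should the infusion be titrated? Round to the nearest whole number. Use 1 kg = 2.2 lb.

39 mL/hr

Weight = 179.6 lb ÷ 2.2 lb/kg = 81.63636 kg
Dose = 3.3 mg/kg/hr × 81.63636 kg = 269.4 mg/hr
Concentration = 860 mg ÷ 123 mL = 6.99187 mg/mL
Rate = 269.4 mg/hr ÷ 6.99187 mg/mL = 38.53047 mL/hr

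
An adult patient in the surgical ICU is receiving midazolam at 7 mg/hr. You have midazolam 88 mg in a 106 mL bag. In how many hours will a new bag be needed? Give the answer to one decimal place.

12.6 hours

Concentration = 88 mg ÷ 106 mL = 0.8301887 mg/mL
Rate = 7 mg/hr ÷ 0.8301887 mg/mL = 8.431818 mL/hr
Duration = 106 mL ÷ 8.431818 mL/hr = 12.57143 hr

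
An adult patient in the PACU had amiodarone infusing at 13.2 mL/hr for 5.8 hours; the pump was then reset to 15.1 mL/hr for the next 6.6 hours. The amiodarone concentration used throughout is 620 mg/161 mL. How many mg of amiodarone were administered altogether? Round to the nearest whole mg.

Concentration = 620 mg ÷ 161 mL = 3.850932 mg/mL
Stage 1: 13.2 mL/hr × 5.8 hr = 76.56 mL → 76.56 mL × 3.850932 mg/mL = 294.8273 mg
Stage 2: 15.1 mL/hr × 6.6 hr = 99.66 mL → 99.66 mL × 3.850932 mg/mL = 383.7839 mg
Total = 294.8273 + 383.7839 = 678.6112 mg

679 mg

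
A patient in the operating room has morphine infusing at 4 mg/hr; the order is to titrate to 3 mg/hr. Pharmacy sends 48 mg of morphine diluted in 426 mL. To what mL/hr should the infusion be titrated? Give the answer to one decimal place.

26.6 mL/hr

Concentration = 48 mg ÷ 426 mL = 0.1126761 mg/mL
Rate = 3 mg/hr ÷ 0.1126761 mg/mL = 26.625 mL/hr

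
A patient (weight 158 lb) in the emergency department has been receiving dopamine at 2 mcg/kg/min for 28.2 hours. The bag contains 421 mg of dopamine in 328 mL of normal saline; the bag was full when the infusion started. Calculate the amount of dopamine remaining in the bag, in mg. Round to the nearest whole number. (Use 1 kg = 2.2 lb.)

Weight = 158 lb ÷ 2.2 lb/kg = 71.81818 kg
Dose = 2 mcg/kg/min × 71.81818 kg = 143.6364 mcg/min
143.6364 mcg/min × 60 min/hr = 8618.182 mcg/hr
Concentration = 421 mg ÷ 328 mL = 1.283537 mg/mL = 1283.537 mcg/mL
Rate = 8618.182 mcg/hr ÷ 1283.537 mcg/mL = 6.714403 mL/hr
Volume infused = 6.714403 mL/hr × 28.2 hr = 189.3462 mL
Volume remaining = 328 − 189.3462 = 138.6538 mL
Drug remaining = 138.6538 mL × 1283.537 mcg/mL = 177967.3 mcg = 177.9673 mg

178 mg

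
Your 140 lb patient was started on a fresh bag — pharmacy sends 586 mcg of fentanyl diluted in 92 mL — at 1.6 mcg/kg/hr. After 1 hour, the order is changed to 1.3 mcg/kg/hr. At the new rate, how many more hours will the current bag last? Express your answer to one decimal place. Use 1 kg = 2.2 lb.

5.9 hours

Initial rate:
Weight = 140 lb ÷ 2.2 lb/kg = 63.63636 kg
Dose = 1.6 mcg/kg/hr × 63.63636 kg = 101.8182 mcg/hr
Concentration = 586 mcg ÷ 92 mL = 6.369565 mcg/mL
Rate = 101.8182 mcg/hr ÷ 6.369565 mcg/mL = 15.98511 mL/hr
Volume infused so far = 15.98511 mL/hr × 1 hr = 15.98511 mL
Volume remaining = 92 − 15.98511 = 76.01489 mL
New rate:
Dose = 1.3 mcg/kg/hr × 63.63636 kg = 82.72727 mcg/hr
Rate = 82.72727 mcg/hr ÷ 6.369565 mcg/mL = 12.9879 mL/hr
Time remaining = 76.01489 mL ÷ 12.9879 mL/hr = 5.852747 hr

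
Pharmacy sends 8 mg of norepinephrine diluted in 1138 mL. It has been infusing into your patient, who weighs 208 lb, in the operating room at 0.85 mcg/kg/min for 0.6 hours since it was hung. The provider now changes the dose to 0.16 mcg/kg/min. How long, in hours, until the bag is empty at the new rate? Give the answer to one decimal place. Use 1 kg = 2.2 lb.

5.6 hours

Initial rate:
Weight = 208 lb ÷ 2.2 lb/kg = 94.54545 kg
Dose = 0.85 mcg/kg/min × 94.54545 kg = 80.36364 mcg/min
80.36364 mcg/min × 60 min/hr = 4821.818 mcg/hr
Concentration = 8 mg ÷ 1138 mL = 0.007029877 mg/mL = 7.029877 mcg/mL
Rate = 4821.818 mcg/hr ÷ 7.029877 mcg/mL = 685.9036 mL/hr
Volume infused so far = 685.9036 mL/hr × 0.6 hr = 411.5422 mL
Volume remaining = 1138 − 411.5422 = 726.4578 mL
New rate:
Dose = 0.16 mcg/kg/min × 94.54545 kg = 15.12727 mcg/min
15.12727 mcg/min × 60 min/hr = 907.6364 mcg/hr
Rate = 907.6364 mcg/hr ÷ 7.029877 mcg/mL = 129.1113 mL/hr
Time remaining = 726.4578 mL ÷ 129.1113 mL/hr = 5.626603 hr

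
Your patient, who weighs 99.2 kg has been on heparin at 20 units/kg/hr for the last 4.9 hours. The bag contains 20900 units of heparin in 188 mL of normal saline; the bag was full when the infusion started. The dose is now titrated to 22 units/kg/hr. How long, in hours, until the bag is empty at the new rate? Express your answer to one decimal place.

5.1 hours

Initial rate:
Dose = 20 units/kg/hr × 99.2 kg = 1984 units/hr
Concentration = 20900 units ÷ 188 mL = 111.1702 units/mL
Rate = 1984 units/hr ÷ 111.1702 units/mL = 17.84651 mL/hr
Volume infused so far = 17.84651 mL/hr × 4.9 hr = 87.44789 mL
Volume remaining = 188 − 87.44789 = 100.5521 mL
New rate:
Dose = 22 units/kg/hr × 99.2 kg = 2182.4 units/hr
Rate = 2182.4 units/hr ÷ 111.1702 units/mL = 19.63116 mL/hr
Time remaining = 100.5521 mL ÷ 19.63116 mL/hr = 5.122067 hr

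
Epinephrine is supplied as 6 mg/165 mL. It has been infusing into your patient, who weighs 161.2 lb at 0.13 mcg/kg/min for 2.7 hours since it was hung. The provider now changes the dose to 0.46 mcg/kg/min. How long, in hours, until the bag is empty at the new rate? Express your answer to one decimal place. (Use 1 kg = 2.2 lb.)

2.2 hours

Initial rate:
Weight = 161.2 lb ÷ 2.2 lb/kg = 73.27273 kg
Dose = 0.13 mcg/kg/min × 73.27273 kg = 9.525455 mcg/min
9.525455 mcg/min × 60 min/hr = 571.5273 mcg/hr
Concentration = 6 mg ÷ 165 mL = 0.03636364 mg/mL = 36.36364 mcg/mL
Rate = 571.5273 mcg/hr ÷ 36.36364 mcg/mL = 15.717 mL/hr
Volume infused so far = 15.717 mL/hr × 2.7 hr = 42.4359 mL
Volume remaining = 165 − 42.4359 = 122.5641 mL
New rate:
Dose = 0.46 mcg/kg/min × 73.27273 kg = 33.70545 mcg/min
33.70545 mcg/min × 60 min/hr = 2022.327 mcg/hr
Rate = 2022.327 mcg/hr ÷ 36.36364 mcg/mL = 55.614 mL/hr
Time remaining = 122.5641 mL ÷ 55.614 mL/hr = 2.203835 hr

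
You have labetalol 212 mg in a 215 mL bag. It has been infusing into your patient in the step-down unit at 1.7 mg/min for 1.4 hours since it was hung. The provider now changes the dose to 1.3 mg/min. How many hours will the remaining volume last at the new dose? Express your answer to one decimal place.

Initial rate:
1.7 mg/min × 60 min/hr = 102 mg/hr
Concentration = 212 mg ÷ 215 mL = 0.9860465 mg/mL
Rate = 102 mg/hr ÷ 0.9860465 mg/mL = 103.4434 mL/hr
Volume infused so far = 103.4434 mL/hr × 1.4 hr = 144.8208 mL
Volume remaining = 215 − 144.8208 = 70.17925 mL
New rate:
1.3 mg/min × 60 min/hr = 78 mg/hr
Rate = 78 mg/hr ÷ 0.9860465 mg/mL = 79.10377 mL/hr
Time remaining = 70.17925 mL ÷ 79.10377 mL/hr = 0.8871795 hr

0.9 hours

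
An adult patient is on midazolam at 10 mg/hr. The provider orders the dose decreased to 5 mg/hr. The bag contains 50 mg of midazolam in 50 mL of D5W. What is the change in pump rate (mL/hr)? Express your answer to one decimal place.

5.0 mL/hr

At the current dose:
Concentration = 50 mg ÷ 50 mL = 1 mg/mL
Rate = 10 mg/hr ÷ 1 mg/mL = 10 mL/hr
At the new dose:
Rate = 5 mg/hr ÷ 1 mg/mL = 5 mL/hr
Change = 5 − 10 = -5 mL/hr → 5 mL/hr decrease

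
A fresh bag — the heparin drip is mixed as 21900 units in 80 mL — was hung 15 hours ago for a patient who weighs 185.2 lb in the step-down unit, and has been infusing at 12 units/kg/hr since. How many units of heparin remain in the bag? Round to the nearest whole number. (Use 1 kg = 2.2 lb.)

Weight = 185.2 lb ÷ 2.2 lb/kg = 84.18182 kg
Dose = 12 units/kg/hr × 84.18182 kg = 1010.182 units/hr
Concentration = 21900 units ÷ 80 mL = 273.75 units/mL
Rate = 1010.182 units/hr ÷ 273.75 units/mL = 3.690162 mL/hr
Volume infused = 3.690162 mL/hr × 15 hr = 55.35243 mL
Volume remaining = 80 − 55.35243 = 24.64757 mL
Drug remaining = 24.64757 mL × 273.75 units/mL = 6747.273 units

6747 units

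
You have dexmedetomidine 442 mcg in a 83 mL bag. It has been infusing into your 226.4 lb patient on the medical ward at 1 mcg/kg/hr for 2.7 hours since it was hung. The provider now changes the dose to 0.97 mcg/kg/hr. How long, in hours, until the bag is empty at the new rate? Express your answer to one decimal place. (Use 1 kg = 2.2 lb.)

1.6 hours

Initial rate:
Weight = 226.4 lb ÷ 2.2 lb/kg = 102.9091 kg
Dose = 1 mcg/kg/hr × 102.9091 kg = 102.9091 mcg/hr
Concentration = 442 mcg ÷ 83 mL = 5.325301 mcg/mL
Rate = 102.9091 mcg/hr ÷ 5.325301 mcg/mL = 19.32456 mL/hr
Volume infused so far = 19.32456 mL/hr × 2.7 hr = 52.17631 mL
Volume remaining = 83 − 52.17631 = 30.82369 mL
New rate:
Dose = 0.97 mcg/kg/hr × 102.9091 kg = 99.82182 mcg/hr
Rate = 99.82182 mcg/hr ÷ 5.325301 mcg/mL = 18.74482 mL/hr
Time remaining = 30.82369 mL ÷ 18.74482 mL/hr = 1.644385 hr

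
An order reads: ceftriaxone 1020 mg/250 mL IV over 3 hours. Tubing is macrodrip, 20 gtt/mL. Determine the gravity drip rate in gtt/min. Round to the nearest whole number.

28 gtt/min

250 mL ÷ (3 hr × 60 = 180 min) = 1.388889 mL/min
1.388889 mL/min × 20 gtt/mL = 27.77778 gtt/min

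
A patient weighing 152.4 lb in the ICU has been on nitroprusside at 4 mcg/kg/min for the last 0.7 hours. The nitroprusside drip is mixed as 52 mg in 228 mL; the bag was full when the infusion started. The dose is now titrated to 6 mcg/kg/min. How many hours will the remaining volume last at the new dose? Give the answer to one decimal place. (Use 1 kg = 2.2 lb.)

1.6 hours

Initial rate:
Weight = 152.4 lb ÷ 2.2 lb/kg = 69.27273 kg
Dose = 4 mcg/kg/min × 69.27273 kg = 277.0909 mcg/min
277.0909 mcg/min × 60 min/hr = 16625.45 mcg/hr
Concentration = 52 mg ÷ 228 mL = 0.2280702 mg/mL = 228.0702 mcg/mL
Rate = 16625.45 mcg/hr ÷ 228.0702 mcg/mL = 72.89622 mL/hr
Volume infused so far = 72.89622 mL/hr × 0.7 hr = 51.02736 mL
Volume remaining = 228 − 51.02736 = 176.9726 mL
New rate:
Dose = 6 mcg/kg/min × 69.27273 kg = 415.6364 mcg/min
415.6364 mcg/min × 60 min/hr = 24938.18 mcg/hr
Rate = 24938.18 mcg/hr ÷ 228.0702 mcg/mL = 109.3443 mL/hr
Time remaining = 176.9726 mL ÷ 109.3443 mL/hr = 1.618489 hr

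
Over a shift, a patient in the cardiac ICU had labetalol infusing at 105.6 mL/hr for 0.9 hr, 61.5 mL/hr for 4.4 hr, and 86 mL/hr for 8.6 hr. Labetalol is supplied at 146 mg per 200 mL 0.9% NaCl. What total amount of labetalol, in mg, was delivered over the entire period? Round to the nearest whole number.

Concentration = 146 mg ÷ 200 mL = 0.73 mg/mL
Stage 1: 105.6 mL/hr × 0.9 hr = 95.04 mL → 95.04 mL × 0.73 mg/mL = 69.3792 mg
Stage 2: 61.5 mL/hr × 4.4 hr = 270.6 mL → 270.6 mL × 0.73 mg/mL = 197.538 mg
Stage 3: 86 mL/hr × 8.6 hr = 739.6 mL → 739.6 mL × 0.73 mg/mL = 539.908 mg
Total = 69.3792 + 197.538 + 539.908 = 806.8252 mg

807 mg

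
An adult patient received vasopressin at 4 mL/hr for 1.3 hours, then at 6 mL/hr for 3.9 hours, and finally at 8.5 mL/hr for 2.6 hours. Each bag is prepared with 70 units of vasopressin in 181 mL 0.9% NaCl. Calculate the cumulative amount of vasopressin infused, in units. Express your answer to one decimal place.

19.6 units

Concentration = 70 units ÷ 181 mL = 0.3867403 units/mL
Stage 1: 4 mL/hr × 1.3 hr = 5.2 mL → 5.2 mL × 0.3867403 units/mL = 2.01105 units
Stage 2: 6 mL/hr × 3.9 hr = 23.4 mL → 23.4 mL × 0.3867403 units/mL = 9.049724 units
Stage 3: 8.5 mL/hr × 2.6 hr = 22.1 mL → 22.1 mL × 0.3867403 units/mL = 8.546961 units
Total = 2.01105 + 9.049724 + 8.546961 = 19.60773 units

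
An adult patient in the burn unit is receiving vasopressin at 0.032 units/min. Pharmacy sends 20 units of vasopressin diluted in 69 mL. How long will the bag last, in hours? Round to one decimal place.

10.4 hours

0.032 units/min × 60 min/hr = 1.92 units/hr
Concentration = 20 units ÷ 69 mL = 0.2898551 units/mL
Rate = 1.92 units/hr ÷ 0.2898551 units/mL = 6.624 mL/hr
Duration = 69 mL ÷ 6.624 mL/hr = 10.41667 hr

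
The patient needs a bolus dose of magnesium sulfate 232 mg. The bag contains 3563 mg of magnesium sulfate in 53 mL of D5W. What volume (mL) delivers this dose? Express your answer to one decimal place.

Concentration = 3563 mg ÷ 53 mL = 67.22642 mg/mL
Volume = 232 mg ÷ 67.22642 mg/mL = 3.451024 mL

3.5 mL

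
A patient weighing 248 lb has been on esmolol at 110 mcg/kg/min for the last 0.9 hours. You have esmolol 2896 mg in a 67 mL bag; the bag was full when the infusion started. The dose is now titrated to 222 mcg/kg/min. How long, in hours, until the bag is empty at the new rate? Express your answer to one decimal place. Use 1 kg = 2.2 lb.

1.5 hours

Initial rate:
Weight = 248 lb ÷ 2.2 lb/kg = 112.7273 kg
Dose = 110 mcg/kg/min × 112.7273 kg = 12400 mcg/min
12400 mcg/min × 60 min/hr = 744000 mcg/hr
Concentration = 2896 mg ÷ 67 mL = 43.22388 mg/mL = 43223.88 mcg/mL
Rate = 744000 mcg/hr ÷ 43223.88 mcg/mL = 17.21271 mL/hr
Volume infused so far = 17.21271 mL/hr × 0.9 hr = 15.49144 mL
Volume remaining = 67 − 15.49144 = 51.50856 mL
New rate:
Dose = 222 mcg/kg/min × 112.7273 kg = 25025.45 mcg/min
25025.45 mcg/min × 60 min/hr = 1501527 mcg/hr
Rate = 1501527 mcg/hr ÷ 43223.88 mcg/mL = 34.73837 mL/hr
Time remaining = 51.50856 mL ÷ 34.73837 mL/hr = 1.482757 hr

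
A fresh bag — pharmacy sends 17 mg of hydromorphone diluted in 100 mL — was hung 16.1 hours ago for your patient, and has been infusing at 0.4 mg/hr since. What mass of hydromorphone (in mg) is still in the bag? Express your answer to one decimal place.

Concentration = 17 mg ÷ 100 mL = 0.17 mg/mL
Rate = 0.4 mg/hr ÷ 0.17 mg/mL = 2.352941 mL/hr
Volume infused = 2.352941 mL/hr × 16.1 hr = 37.88235 mL
Volume remaining = 100 − 37.88235 = 62.11765 mL
Drug remaining = 62.11765 mL × 0.17 mg/mL = 10.56 mg

10.6 mg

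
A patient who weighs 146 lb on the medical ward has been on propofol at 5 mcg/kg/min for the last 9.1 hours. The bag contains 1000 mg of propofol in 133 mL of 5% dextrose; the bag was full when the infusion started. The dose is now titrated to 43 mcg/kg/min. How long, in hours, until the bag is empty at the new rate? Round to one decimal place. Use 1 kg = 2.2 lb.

Initial rate:
Weight = 146 lb ÷ 2.2 lb/kg = 66.36364 kg
Dose = 5 mcg/kg/min × 66.36364 kg = 331.8182 mcg/min
331.8182 mcg/min × 60 min/hr = 19909.09 mcg/hr
Concentration = 1000 mg ÷ 133 mL = 7.518797 mg/mL = 7518.797 mcg/mL
Rate = 19909.09 mcg/hr ÷ 7518.797 mcg/mL = 2.647909 mL/hr
Volume infused so far = 2.647909 mL/hr × 9.1 hr = 24.09597 mL
Volume remaining = 133 − 24.09597 = 108.904 mL
New rate:
Dose = 43 mcg/kg/min × 66.36364 kg = 2853.636 mcg/min
2853.636 mcg/min × 60 min/hr = 171218.2 mcg/hr
Rate = 171218.2 mcg/hr ÷ 7518.797 mcg/mL = 22.77202 mL/hr
Time remaining = 108.904 mL ÷ 22.77202 mL/hr = 4.782362 hr

4.8 hours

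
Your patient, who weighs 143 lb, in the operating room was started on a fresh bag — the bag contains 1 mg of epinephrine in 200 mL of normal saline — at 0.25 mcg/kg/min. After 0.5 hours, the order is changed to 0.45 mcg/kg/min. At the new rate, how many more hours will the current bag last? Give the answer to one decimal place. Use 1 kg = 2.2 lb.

Initial rate:
Weight = 143 lb ÷ 2.2 lb/kg = 65 kg
Dose = 0.25 mcg/kg/min × 65 kg = 16.25 mcg/min
16.25 mcg/min × 60 min/hr = 975 mcg/hr
Concentration = 1 mg ÷ 200 mL = 0.005 mg/mL = 5 mcg/mL
Rate = 975 mcg/hr ÷ 5 mcg/mL = 195 mL/hr
Volume infused so far = 195 mL/hr × 0.5 hr = 97.5 mL
Volume remaining = 200 − 97.5 = 102.5 mL
New rate:
Dose = 0.45 mcg/kg/min × 65 kg = 29.25 mcg/min
29.25 mcg/min × 60 min/hr = 1755 mcg/hr
Rate = 1755 mcg/hr ÷ 5 mcg/mL = 351 mL/hr
Time remaining = 102.5 mL ÷ 351 mL/hr = 0.2920228 hr

0.3 hours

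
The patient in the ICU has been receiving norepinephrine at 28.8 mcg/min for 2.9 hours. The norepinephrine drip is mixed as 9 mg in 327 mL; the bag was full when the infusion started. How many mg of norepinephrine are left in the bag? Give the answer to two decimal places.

28.8 mcg/min × 60 min/hr = 1728 mcg/hr
Concentration = 9 mg ÷ 327 mL = 0.02752294 mg/mL = 27.52294 mcg/mL
Rate = 1728 mcg/hr ÷ 27.52294 mcg/mL = 62.784 mL/hr
Volume infused = 62.784 mL/hr × 2.9 hr = 182.0736 mL
Volume remaining = 327 − 182.0736 = 144.9264 mL
Drug remaining = 144.9264 mL × 27.52294 mcg/mL = 3988.8 mcg = 3.9888 mg

3.99 mg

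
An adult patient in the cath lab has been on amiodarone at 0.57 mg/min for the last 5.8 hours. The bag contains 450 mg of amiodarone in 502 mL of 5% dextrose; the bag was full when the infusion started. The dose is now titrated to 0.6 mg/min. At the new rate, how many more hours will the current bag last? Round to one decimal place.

7.0 hours

Initial rate:
0.57 mg/min × 60 min/hr = 34.2 mg/hr
Concentration = 450 mg ÷ 502 mL = 0.8964143 mg/mL
Rate = 34.2 mg/hr ÷ 0.8964143 mg/mL = 38.152 mL/hr
Volume infused so far = 38.152 mL/hr × 5.8 hr = 221.2816 mL
Volume remaining = 502 − 221.2816 = 280.7184 mL
New rate:
0.6 mg/min × 60 min/hr = 36 mg/hr
Rate = 36 mg/hr ÷ 0.8964143 mg/mL = 40.16 mL/hr
Time remaining = 280.7184 mL ÷ 40.16 mL/hr = 6.99 hr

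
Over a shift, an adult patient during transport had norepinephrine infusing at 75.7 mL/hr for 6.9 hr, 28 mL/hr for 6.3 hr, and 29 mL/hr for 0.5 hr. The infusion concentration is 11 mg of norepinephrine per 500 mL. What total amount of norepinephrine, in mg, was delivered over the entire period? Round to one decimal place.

Concentration = 11 mg ÷ 500 mL = 0.022 mg/mL
Stage 1: 75.7 mL/hr × 6.9 hr = 522.33 mL → 522.33 mL × 0.022 mg/mL = 11.49126 mg
Stage 2: 28 mL/hr × 6.3 hr = 176.4 mL → 176.4 mL × 0.022 mg/mL = 3.8808 mg
Stage 3: 29 mL/hr × 0.5 hr = 14.5 mL → 14.5 mL × 0.022 mg/mL = 0.319 mg
Total = 11.49126 + 3.8808 + 0.319 = 15.69106 mg

15.7 mg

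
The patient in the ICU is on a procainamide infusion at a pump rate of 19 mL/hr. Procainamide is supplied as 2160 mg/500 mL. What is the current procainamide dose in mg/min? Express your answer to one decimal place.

1.4 mg/min

Concentration = 2160 mg ÷ 500 mL = 4.32 mg/mL
Drug rate = 19 mL/hr × 4.32 mg/mL = 82.08 mg/hr
82.08 mg/hr ÷ 60 min/hr = 1.368 mg/min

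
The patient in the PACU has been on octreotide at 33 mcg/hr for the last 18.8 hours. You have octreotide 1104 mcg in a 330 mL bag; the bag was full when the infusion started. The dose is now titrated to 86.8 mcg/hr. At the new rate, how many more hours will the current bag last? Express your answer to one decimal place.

5.6 hours

Initial rate:
Concentration = 1104 mcg ÷ 330 mL = 3.345455 mcg/mL
Rate = 33 mcg/hr ÷ 3.345455 mcg/mL = 9.86413 mL/hr
Volume infused so far = 9.86413 mL/hr × 18.8 hr = 185.4457 mL
Volume remaining = 330 − 185.4457 = 144.5543 mL
New rate:
Rate = 86.8 mcg/hr ÷ 3.345455 mcg/mL = 25.94565 mL/hr
Time remaining = 144.5543 mL ÷ 25.94565 mL/hr = 5.571429 hr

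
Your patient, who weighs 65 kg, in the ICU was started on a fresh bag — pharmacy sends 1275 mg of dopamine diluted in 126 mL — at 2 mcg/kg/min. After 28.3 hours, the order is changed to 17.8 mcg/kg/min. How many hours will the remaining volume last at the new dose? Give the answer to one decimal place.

Initial rate:
Dose = 2 mcg/kg/min × 65 kg = 130 mcg/min
130 mcg/min × 60 min/hr = 7800 mcg/hr
Concentration = 1275 mg ÷ 126 mL = 10.11905 mg/mL = 10119.05 mcg/mL
Rate = 7800 mcg/hr ÷ 10119.05 mcg/mL = 0.7708235 mL/hr
Volume infused so far = 0.7708235 mL/hr × 28.3 hr = 21.81431 mL
Volume remaining = 126 − 21.81431 = 104.1857 mL
New rate:
Dose = 17.8 mcg/kg/min × 65 kg = 1157 mcg/min
1157 mcg/min × 60 min/hr = 69420 mcg/hr
Rate = 69420 mcg/hr ÷ 10119.05 mcg/mL = 6.860329 mL/hr
Time remaining = 104.1857 mL ÷ 6.860329 mL/hr = 15.18669 hr

15.2 hours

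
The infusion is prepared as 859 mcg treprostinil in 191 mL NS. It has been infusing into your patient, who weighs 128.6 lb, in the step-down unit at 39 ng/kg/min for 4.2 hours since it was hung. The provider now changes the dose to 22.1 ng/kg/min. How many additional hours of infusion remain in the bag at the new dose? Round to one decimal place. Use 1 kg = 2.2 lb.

Initial rate:
Weight = 128.6 lb ÷ 2.2 lb/kg = 58.45455 kg
Dose = 39 ng/kg/min × 58.45455 kg = 2279.727 ng/min
2279.727 ng/min × 60 min/hr = 136783.6 ng/hr
Concentration = 859 mcg ÷ 191 mL = 4.497382 mcg/mL = 4497.382 ng/mL
Rate = 136783.6 ng/hr ÷ 4497.382 ng/mL = 30.41406 mL/hr
Volume infused so far = 30.41406 mL/hr × 4.2 hr = 127.739 mL
Volume remaining = 191 − 127.739 = 63.26096 mL
New rate:
Dose = 22.1 ng/kg/min × 58.45455 kg = 1291.845 ng/min
1291.845 ng/min × 60 min/hr = 77510.73 ng/hr
Rate = 77510.73 ng/hr ÷ 4497.382 ng/mL = 17.23463 mL/hr
Time remaining = 63.26096 mL ÷ 17.23463 mL/hr = 3.670572 hr

3.7 hours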